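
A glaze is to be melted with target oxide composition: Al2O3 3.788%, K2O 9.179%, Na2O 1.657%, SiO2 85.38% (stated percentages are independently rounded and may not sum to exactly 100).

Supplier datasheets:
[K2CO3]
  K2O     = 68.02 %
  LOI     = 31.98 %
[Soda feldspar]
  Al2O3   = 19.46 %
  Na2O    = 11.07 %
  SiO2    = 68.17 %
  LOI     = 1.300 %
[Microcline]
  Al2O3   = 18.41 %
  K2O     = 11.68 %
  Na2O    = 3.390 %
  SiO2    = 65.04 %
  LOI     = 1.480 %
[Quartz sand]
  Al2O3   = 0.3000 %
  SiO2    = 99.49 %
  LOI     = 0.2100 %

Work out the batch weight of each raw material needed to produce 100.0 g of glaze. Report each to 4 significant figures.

Batch per 100.0 g glaze:
  K2CO3: 12.59 g
  Soda feldspar: 13.36 g
  Microcline: 5.265 g
  Quartz sand: 73.22 g
Total batch = 104.4 g; LOI loss = 4.432 g; yield = 95.76%

The intermediate values appear, rounded to 4 significant figures, when written out — every computation runs at full float precision at all times; every reported result is rounded just once — the derived quantities (net glass mass, totals, the yield, LOI, four oxide percentages) are re-derived using the weight values at 100.0 g of glass at exact precision exactly as shown in either problem or answer.
The oxide mass targets at 100.0 g glaze:
  Al2O3: 3.788% × 100.0 = 3.788 g
  K2O: 9.179% × 100.0 = 9.179 g
  Na2O: 1.657% × 100.0 = 1.657 g
  SiO2: 85.38% × 100.0 = 85.38 g
Oxide-by-oxide audit using the reported weights, under the basis named above (every target is met by its sum within answer rounding):
  Al2O3: 13.36·0.1946 + 5.265·0.1841 + 73.22·0.003000 = 3.789 g (target 3.788 g)
  K2O: 12.59·0.6802 + 5.265·0.1168 = 9.179 g (target 9.179 g)
  Na2O: 13.36·0.1107 + 5.265·0.03390 = 1.657 g (target 1.657 g)
  SiO2: 13.36·0.6817 + 5.265·0.6504 + 73.22·0.9949 = 85.38 g (target 85.38 g)
Glass-mass bookkeeping: total charge less LOI = 100.0 g (targets for the oxides total 100.0 g; with the basis standing at 100.0 g — gaps are rounding artifacts).
Batch grand total — Σ batch = 104.4 g; loss to ignition Σ batch·LOI = 4.432 g; yield = glass ÷ total batch = 95.76%.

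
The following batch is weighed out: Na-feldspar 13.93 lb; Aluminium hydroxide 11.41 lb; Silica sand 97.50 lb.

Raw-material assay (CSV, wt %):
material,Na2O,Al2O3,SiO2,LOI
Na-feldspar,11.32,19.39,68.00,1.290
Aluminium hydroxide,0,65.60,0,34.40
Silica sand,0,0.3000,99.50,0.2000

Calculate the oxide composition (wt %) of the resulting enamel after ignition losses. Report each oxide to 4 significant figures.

The intermediate values appear (rounded to four significant digits) alongside each step — each numeric step keeps exact precision in all steps. Each reported value carries a single rounding — derived quantities (totals, three oxide percentages, net glass mass, the yield, ignition loss) are carried starting from the weights at 118.5 lb of glass in full float precision as given in question or answer.
What the batch supplies per oxide:
  Na2O: 13.93·0.1132 = 1.577 lb
  Al2O3: 13.93·0.1939 + 11.41·0.6560 + 97.50·0.003000 = 10.48 lb
  SiO2: 13.93·0.6800 + 97.50·0.9950 = 106.5 lb
LOI: 13.93·0.01290 + 11.41·0.3440 + 97.50·0.002000 = 4.300 lb
Resulting glass, batch − LOI: 122.8 − 4.300 = 118.5 lb (consistent with Σ oxide mass)
wt % = oxide mass / glass mass × 100

Glass mass = 118.5 lb (batch 122.8 − LOI 4.300).
Composition: Na2O 1.330%, Al2O3 8.840%, SiO2 89.83%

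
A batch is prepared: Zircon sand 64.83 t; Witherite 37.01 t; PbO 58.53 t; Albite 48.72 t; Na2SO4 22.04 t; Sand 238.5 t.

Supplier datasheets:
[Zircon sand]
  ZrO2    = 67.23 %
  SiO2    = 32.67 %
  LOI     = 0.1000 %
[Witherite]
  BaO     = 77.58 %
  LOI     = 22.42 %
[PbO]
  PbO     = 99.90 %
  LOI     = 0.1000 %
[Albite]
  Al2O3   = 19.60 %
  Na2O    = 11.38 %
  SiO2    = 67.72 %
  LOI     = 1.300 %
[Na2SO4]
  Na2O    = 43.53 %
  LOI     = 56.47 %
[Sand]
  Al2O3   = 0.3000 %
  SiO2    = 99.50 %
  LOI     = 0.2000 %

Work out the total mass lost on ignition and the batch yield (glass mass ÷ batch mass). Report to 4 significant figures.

Values along the way are shown with 4-significant-digit rounding between the steps; each numeric step runs at exact precision at all times. Every reported number takes a single rounding. All derived quantities, which include totals, the six compositions, glass mass, LOI, the yield, are recomputed at full precision, as set out in problem or answer, starting from the weights on 447.7 t of glass.
Material-by-material LOI:
  Zircon sand: 64.83 × 0.001000 = 0.06483 t
  Witherite: 37.01 × 0.2242 = 8.298 t
  PbO: 58.53 × 0.001000 = 0.05853 t
  Albite: 48.72 × 0.01300 = 0.6334 t
  Na2SO4: 22.04 × 0.5647 = 12.45 t
  Sand: 238.5 × 0.002000 = 0.4770 t
Total LOI = 21.98 t
Glass = batch − LOI = 469.6 − 21.98 = 447.7 t

LOI loss = 21.98 t; glass = 447.7 t; yield = 95.32%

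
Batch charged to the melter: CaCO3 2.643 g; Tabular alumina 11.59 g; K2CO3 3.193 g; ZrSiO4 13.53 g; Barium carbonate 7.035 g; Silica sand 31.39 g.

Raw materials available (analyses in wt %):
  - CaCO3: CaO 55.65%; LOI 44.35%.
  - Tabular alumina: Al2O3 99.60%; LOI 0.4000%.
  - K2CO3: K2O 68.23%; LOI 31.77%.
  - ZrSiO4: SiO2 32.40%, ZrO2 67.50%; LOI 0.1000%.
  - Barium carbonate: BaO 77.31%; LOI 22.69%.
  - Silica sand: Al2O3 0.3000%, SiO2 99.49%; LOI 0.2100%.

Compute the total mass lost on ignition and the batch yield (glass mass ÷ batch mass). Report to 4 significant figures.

Rounding to four significant figures extends to every mid-chain value as displayed — all arithmetic carries full float precision through the solve. A single rounding yields each reported number — all derived quantities (the six compositions, LOI, net glass mass, the totals, yield) are recomputed from the weighed amounts for 65.47 g of glass at full float precision as written in either problem or answer.
Ignition loss by material:
  CaCO3: 2.643 × 0.4435 = 1.172 g
  Tabular alumina: 11.59 × 0.004000 = 0.04636 g
  K2CO3: 3.193 × 0.3177 = 1.014 g
  ZrSiO4: 13.53 × 0.001000 = 0.01353 g
  Barium carbonate: 7.035 × 0.2269 = 1.596 g
  Silica sand: 31.39 × 0.002100 = 0.06592 g
Total LOI = 3.909 g
Glass = batch − LOI = 69.38 − 3.909 = 65.47 g

LOI loss = 3.909 g; glass = 65.47 g; yield = 94.37%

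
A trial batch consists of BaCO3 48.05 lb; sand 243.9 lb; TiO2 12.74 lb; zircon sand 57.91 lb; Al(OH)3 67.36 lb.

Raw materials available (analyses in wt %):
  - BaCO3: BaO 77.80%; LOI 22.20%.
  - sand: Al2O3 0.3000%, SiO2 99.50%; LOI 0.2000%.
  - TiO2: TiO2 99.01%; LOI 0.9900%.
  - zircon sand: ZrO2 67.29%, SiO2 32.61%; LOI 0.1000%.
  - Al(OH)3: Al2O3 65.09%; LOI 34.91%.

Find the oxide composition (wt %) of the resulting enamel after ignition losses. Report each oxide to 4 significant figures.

Glass mass = 395.1 lb (batch 430.0 − LOI 34.85).
Composition: BaO 9.461%, Al2O3 11.28%, ZrO2 9.863%, SiO2 66.20%, TiO2 3.193%

The intermediate values are shown (rounded to 4 significant digits) within the worked lines; the whole derivation carries exact precision in every operation. Every reported figure includes exactly one rounding. The derived quantities, including yield, glass mass, the five compositions, the totals, LOI, are computed starting from the weights for 395.1 lb of glass at full precision exactly as printed in question or answer.
Delivered oxide masses:
  BaO: 48.05·0.7780 = 37.38 lb
  Al2O3: 243.9·0.003000 + 67.36·0.6509 = 44.58 lb
  ZrO2: 57.91·0.6729 = 38.97 lb
  SiO2: 243.9·0.9950 + 57.91·0.3261 = 261.6 lb
  TiO2: 12.74·0.9901 = 12.61 lb
LOI: 48.05·0.2220 + 243.9·0.002000 + 12.74·0.009900 + 57.91·0.001000 + 67.36·0.3491 = 34.85 lb
Resulting glass, batch − LOI: 430.0 − 34.85 = 395.1 lb (matching Σ of the oxides)
each oxide over glass, ×100, is wt %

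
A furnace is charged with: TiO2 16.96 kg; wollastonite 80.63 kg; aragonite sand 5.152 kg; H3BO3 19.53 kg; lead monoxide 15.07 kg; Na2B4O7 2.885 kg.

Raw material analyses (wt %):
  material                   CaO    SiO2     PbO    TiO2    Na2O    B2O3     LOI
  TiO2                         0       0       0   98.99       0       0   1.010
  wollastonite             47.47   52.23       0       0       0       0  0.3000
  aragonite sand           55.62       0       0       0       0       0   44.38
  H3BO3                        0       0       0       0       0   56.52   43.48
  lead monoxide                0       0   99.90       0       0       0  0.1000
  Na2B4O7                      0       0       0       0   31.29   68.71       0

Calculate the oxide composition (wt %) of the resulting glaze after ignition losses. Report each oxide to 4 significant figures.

Glass mass = 129.0 kg (batch 140.2 − LOI 11.21).
Composition: CaO 31.89%, SiO2 32.64%, PbO 11.67%, TiO2 13.01%, Na2O 0.6997%, B2O3 10.09%

Values along the way are printed, rounded to four significant figures, at each printed step. All arithmetic holds exact precision at each step. Every reported figure is rounded once only; the derived quantities are re-derived from the batch weights on 129.0 kg of glass in full float precision (the totals, yield, the six compositions, LOI, net glass mass) exactly as shown in the problem or answer text.
What the batch supplies per oxide:
  CaO: 80.63·0.4747 + 5.152·0.5562 = 41.14 kg
  SiO2: 80.63·0.5223 = 42.11 kg
  PbO: 15.07·0.9990 = 15.05 kg
  TiO2: 16.96·0.9899 = 16.79 kg
  Na2O: 2.885·0.3129 = 0.9027 kg
  B2O3: 19.53·0.5652 + 2.885·0.6871 = 13.02 kg
LOI: 16.96·0.01010 + 80.63·0.003000 + 5.152·0.4438 + 19.53·0.4348 + 15.07·0.001000 = 11.21 kg
Net of LOI, the glass mass = 140.2 − 11.21 = 129.0 kg (equal to the oxide-mass sum)
oxide / glass × 100 gives the wt %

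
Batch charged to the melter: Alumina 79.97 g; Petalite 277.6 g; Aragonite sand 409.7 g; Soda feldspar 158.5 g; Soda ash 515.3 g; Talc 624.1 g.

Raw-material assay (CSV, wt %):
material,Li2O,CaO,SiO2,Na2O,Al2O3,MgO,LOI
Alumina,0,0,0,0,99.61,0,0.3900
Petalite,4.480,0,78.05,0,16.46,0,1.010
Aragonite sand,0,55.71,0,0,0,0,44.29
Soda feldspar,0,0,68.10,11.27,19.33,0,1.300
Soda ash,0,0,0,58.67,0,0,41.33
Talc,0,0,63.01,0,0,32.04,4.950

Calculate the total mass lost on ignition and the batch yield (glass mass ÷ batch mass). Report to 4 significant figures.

All internal work runs at exact precision at all times — values along the way are shown (rounded to 4 significant figures) in the working. Every reported figure is rounded just once — the derived quantities, including totals, ignition loss, six oxide percentages, net glass mass, the yield, are carried using the weight values at 1635 g of glass in exact precision, exactly as printed in question or answer.
Loss on ignition, line by line:
  Alumina: 79.97 × 0.003900 = 0.3119 g
  Petalite: 277.6 × 0.01010 = 2.804 g
  Aragonite sand: 409.7 × 0.4429 = 181.5 g
  Soda feldspar: 158.5 × 0.01300 = 2.060 g
  Soda ash: 515.3 × 0.4133 = 213.0 g
  Talc: 624.1 × 0.04950 = 30.89 g
Total LOI = 430.5 g
Glass = batch − LOI = 2065 − 430.5 = 1635 g

LOI loss = 430.5 g; glass = 1635 g; yield = 79.15%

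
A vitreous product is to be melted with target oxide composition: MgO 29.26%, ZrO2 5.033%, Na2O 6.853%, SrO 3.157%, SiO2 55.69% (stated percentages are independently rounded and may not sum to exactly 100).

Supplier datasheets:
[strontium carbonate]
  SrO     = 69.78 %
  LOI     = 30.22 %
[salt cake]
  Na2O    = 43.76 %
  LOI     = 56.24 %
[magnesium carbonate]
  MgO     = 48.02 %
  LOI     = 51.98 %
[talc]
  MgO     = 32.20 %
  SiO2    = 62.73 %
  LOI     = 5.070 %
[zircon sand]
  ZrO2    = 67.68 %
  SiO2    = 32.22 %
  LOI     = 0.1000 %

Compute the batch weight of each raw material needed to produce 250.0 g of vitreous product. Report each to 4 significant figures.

Batch per 250.0 g vitreous product:
  strontium carbonate: 11.31 g
  salt cake: 39.15 g
  magnesium carbonate: 9.911 g
  talc: 212.4 g
  zircon sand: 18.59 g
Total batch = 291.4 g; LOI loss = 41.37 g; yield = 85.80%

Intermediates are displayed rounded to four significant digits in the working; every computation keeps full precision at each step. Each reported figure is rounded a single time. All derived quantities, which include yield, the five compositions, the totals, glass mass, LOI, are carried in exact precision, as they appear in the question or the answer, from the weighed amounts per 250.0 g of glass.
Oxide mass targets, per 250.0 g vitreous product:
  MgO: 29.26% × 250.0 = 73.15 g
  ZrO2: 5.033% × 250.0 = 12.58 g
  Na2O: 6.853% × 250.0 = 17.13 g
  SrO: 3.157% × 250.0 = 7.892 g
  SiO2: 55.69% × 250.0 = 139.2 g
Per-oxide balance check per the reported batch figures, for the quoted basis mass (sum by sum, the targets are met net of answer rounding effects):
  MgO: 9.911·0.4802 + 212.4·0.3220 = 73.15 g (target 73.15 g)
  ZrO2: 18.59·0.6768 = 12.58 g (target 12.58 g)
  Na2O: 39.15·0.4376 = 17.13 g (target 17.13 g)
  SrO: 11.31·0.6978 = 7.892 g (target 7.892 g)
  SiO2: 212.4·0.6273 + 18.59·0.3222 = 139.2 g (target 139.2 g)
Consistency of the glass mass: total batch − LOI = 250.0 g (oxide target masses add up to 250.0 g; with the basis standing at 250.0 g — differing by rounding only).
Batch grand total — Σ batch = 291.4 g; LOI loss = Σ batch·LOI = 41.37 g; glass ÷ batch gives a yield of 85.80%.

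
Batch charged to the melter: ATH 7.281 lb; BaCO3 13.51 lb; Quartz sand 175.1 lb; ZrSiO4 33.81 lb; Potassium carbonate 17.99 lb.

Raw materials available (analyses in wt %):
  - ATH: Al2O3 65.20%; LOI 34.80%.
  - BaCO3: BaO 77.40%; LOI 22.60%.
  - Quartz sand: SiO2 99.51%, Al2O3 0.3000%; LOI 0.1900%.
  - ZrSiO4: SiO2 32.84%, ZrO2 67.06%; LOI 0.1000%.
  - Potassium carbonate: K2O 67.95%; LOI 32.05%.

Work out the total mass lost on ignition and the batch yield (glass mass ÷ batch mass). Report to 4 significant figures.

The working math holds full float precision throughout; the intermediate values are displayed rounded to four significant figures when written out; each reported number takes just one rounding. The derived quantities, which include the totals, ignition loss, yield, the five compositions, glass mass, are re-derived in exact precision, as they appear in the question or the answer, using the weight values per 236.0 lb of glass.
Each material's LOI contribution:
  ATH: 7.281 × 0.3480 = 2.534 lb
  BaCO3: 13.51 × 0.2260 = 3.053 lb
  Quartz sand: 175.1 × 0.001900 = 0.3327 lb
  ZrSiO4: 33.81 × 0.001000 = 0.03381 lb
  Potassium carbonate: 17.99 × 0.3205 = 5.766 lb
Total LOI = 11.72 lb
Glass = batch − LOI = 247.7 − 11.72 = 236.0 lb

LOI loss = 11.72 lb; glass = 236.0 lb; yield = 95.27%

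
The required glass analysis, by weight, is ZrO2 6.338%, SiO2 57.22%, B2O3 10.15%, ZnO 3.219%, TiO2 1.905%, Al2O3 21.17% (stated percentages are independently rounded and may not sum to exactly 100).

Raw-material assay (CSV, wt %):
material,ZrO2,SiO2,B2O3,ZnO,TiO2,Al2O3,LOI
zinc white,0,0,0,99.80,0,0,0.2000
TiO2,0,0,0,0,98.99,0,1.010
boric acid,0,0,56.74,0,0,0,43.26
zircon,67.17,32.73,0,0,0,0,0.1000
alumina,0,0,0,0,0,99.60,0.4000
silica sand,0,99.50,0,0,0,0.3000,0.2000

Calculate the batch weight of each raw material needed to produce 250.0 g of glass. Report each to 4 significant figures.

Batch per 250.0 g glass:
  zinc white: 8.064 g
  TiO2: 4.811 g
  boric acid: 44.72 g
  zircon: 23.59 g
  alumina: 52.73 g
  silica sand: 136.0 g
Total batch = 269.9 g; LOI loss = 19.92 g; yield = 92.62%

Values along the way are printed, rounded to 4 significant figures, at each printed step — every computation runs at exact precision all the way through. Exactly one rounding is applied to every reported result; derived quantities (yield, the six compositions, LOI, totals, glass mass) are computed in full float precision from the batch weights for 250.0 g of glass as set out in the problem or answer text.
The oxide mass targets at 250.0 g glass:
  ZrO2: 6.338% × 250.0 = 15.84 g
  SiO2: 57.22% × 250.0 = 143.0 g
  B2O3: 10.15% × 250.0 = 25.38 g
  ZnO: 3.219% × 250.0 = 8.047 g
  TiO2: 1.905% × 250.0 = 4.762 g
  Al2O3: 21.17% × 250.0 = 52.92 g
A balance pass over the oxides, using the reported weights, against the basis in use (summed amounts equal target values net of answer rounding effects):
  ZrO2: 23.59·0.6717 = 15.85 g (target 15.84 g)
  SiO2: 23.59·0.3273 + 136.0·0.9950 = 143.0 g (target 143.0 g)
  B2O3: 44.72·0.5674 = 25.37 g (target 25.38 g)
  ZnO: 8.064·0.9980 = 8.048 g (target 8.047 g)
  TiO2: 4.811·0.9899 = 4.762 g (target 4.762 g)
  Al2O3: 52.73·0.9960 + 136.0·0.003000 = 52.93 g (target 52.92 g)
Glass-mass closure: total charge less LOI = 250.0 g (the Σ of target masses is 250.0 g; versus the stated basis of 250.0 g — gaps are rounding artifacts).
Whole-batch sum: Σ batch = 269.9 g; loss to ignition Σ batch·LOI = 19.92 g; glass ÷ batch gives a yield of 92.62%.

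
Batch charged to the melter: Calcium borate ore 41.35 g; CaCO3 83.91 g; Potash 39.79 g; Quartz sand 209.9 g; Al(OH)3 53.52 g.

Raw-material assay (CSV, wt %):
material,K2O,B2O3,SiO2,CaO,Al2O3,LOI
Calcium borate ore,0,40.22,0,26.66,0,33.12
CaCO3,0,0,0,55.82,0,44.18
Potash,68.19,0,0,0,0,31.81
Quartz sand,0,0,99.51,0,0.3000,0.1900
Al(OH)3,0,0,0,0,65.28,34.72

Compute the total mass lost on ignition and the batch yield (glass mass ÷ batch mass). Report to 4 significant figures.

All internal work keeps full precision end to end; the intermediate values are displayed, rounded to four significant digits, at each printed step. A single rounding produces every reported figure; all derived quantities are rebuilt at exact precision (totals, the yield, the five compositions, glass mass, ignition loss) from the batch weights for 346.1 g of glass, as they appear in the problem or answer text.
LOI of each material in turn:
  Calcium borate ore: 41.35 × 0.3312 = 13.70 g
  CaCO3: 83.91 × 0.4418 = 37.07 g
  Potash: 39.79 × 0.3181 = 12.66 g
  Quartz sand: 209.9 × 0.001900 = 0.3988 g
  Al(OH)3: 53.52 × 0.3472 = 18.58 g
Total LOI = 82.40 g
Glass = batch − LOI = 428.5 − 82.40 = 346.1 g

LOI loss = 82.40 g; glass = 346.1 g; yield = 80.77%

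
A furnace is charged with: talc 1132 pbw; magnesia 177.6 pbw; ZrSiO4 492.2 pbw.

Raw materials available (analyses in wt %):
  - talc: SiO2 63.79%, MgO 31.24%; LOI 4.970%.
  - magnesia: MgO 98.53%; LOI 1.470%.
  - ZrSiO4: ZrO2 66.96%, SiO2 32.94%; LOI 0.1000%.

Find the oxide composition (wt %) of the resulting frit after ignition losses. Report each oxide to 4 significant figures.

Glass mass = 1742 pbw (batch 1802 − LOI 59.36).
Composition: ZrO2 18.91%, SiO2 50.75%, MgO 30.34%

The working math holds full float precision through every step. Mid-chain values are shown rounded to four significant figures at each printed step; a single rounding yields every reported figure — all derived quantities are recomputed starting from the weights at 1742 pbw of glass at exact precision (the totals, the yield, three oxide percentages, ignition loss, glass mass), exactly as shown in the problem or answer text.
Delivered oxide masses:
  ZrO2: 492.2·0.6696 = 329.6 pbw
  SiO2: 1132·0.6379 + 492.2·0.3294 = 884.2 pbw
  MgO: 1132·0.3124 + 177.6·0.9853 = 528.6 pbw
LOI: 1132·0.04970 + 177.6·0.01470 + 492.2·0.001000 = 59.36 pbw
Resulting glass, batch − LOI: 1802 − 59.36 = 1742 pbw (matching Σ of the oxides)
oxide / glass × 100 gives the wt %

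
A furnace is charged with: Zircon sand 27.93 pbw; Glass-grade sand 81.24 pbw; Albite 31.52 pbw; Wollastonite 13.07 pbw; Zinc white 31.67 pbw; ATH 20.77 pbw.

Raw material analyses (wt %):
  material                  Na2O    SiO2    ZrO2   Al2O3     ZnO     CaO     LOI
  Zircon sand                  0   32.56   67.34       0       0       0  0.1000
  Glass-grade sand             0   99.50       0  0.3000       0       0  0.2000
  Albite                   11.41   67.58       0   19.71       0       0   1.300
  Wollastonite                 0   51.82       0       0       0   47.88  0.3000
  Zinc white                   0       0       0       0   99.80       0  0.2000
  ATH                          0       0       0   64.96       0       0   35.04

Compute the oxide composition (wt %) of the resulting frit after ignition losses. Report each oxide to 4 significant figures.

The intermediate values are shown with 4-significant-figure rounding alongside each step — full float precision is held through the solve. A single rounding yields each reported value — derived quantities (yield, six oxide percentages, LOI, totals, glass mass) are rebuilt in full float precision from the weighed amounts for 198.2 pbw of glass as they appear in either problem or answer.
Per-oxide mass from batch:
  Na2O: 31.52·0.1141 = 3.596 pbw
  SiO2: 27.93·0.3256 + 81.24·0.9950 + 31.52·0.6758 + 13.07·0.5182 = 118.0 pbw
  ZrO2: 27.93·0.6734 = 18.81 pbw
  Al2O3: 81.24·0.003000 + 31.52·0.1971 + 20.77·0.6496 = 19.95 pbw
  ZnO: 31.67·0.9980 = 31.61 pbw
  CaO: 13.07·0.4788 = 6.258 pbw
LOI: 27.93·0.001000 + 81.24·0.002000 + 31.52·0.01300 + 13.07·0.003000 + 31.67·0.002000 + 20.77·0.3504 = 7.981 pbw
batch − LOI leaves glass = 206.2 − 7.981 = 198.2 pbw (= Σ oxide masses)
wt %: oxide over glass, times 100

Glass mass = 198.2 pbw (batch 206.2 − LOI 7.981).
Composition: Na2O 1.814%, SiO2 59.53%, ZrO2 9.489%, Al2O3 10.06%, ZnO 15.95%, CaO 3.157%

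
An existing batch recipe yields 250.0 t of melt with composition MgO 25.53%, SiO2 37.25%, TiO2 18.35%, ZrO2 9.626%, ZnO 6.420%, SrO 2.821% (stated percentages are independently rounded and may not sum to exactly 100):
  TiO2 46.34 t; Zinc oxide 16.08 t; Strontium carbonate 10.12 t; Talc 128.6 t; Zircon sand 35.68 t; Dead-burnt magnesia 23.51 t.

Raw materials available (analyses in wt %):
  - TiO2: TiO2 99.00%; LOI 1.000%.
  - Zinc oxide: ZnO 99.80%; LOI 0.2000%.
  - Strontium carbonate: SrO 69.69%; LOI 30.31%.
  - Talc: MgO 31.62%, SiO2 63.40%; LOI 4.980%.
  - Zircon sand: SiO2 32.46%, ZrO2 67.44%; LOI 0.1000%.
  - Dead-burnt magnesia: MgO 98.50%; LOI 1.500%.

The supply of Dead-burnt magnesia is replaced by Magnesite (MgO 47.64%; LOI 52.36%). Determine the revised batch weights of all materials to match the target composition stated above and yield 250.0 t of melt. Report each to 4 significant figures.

Intermediates are shown, with 4-significant-digit rounding, when written out. All internal work runs at full float precision at each step — exactly one rounding is applied to every reported number. The derived quantities (the yield, the six compositions, the totals, glass mass, LOI) are carried starting from the weights on 250.0 t of glass in full float precision, exactly as printed in either problem or answer.
The oxide mass targets at 250.0 t melt:
  MgO: 25.53% × 250.0 = 63.82 t
  SiO2: 37.25% × 250.0 = 93.12 t
  TiO2: 18.35% × 250.0 = 45.88 t
  ZrO2: 9.626% × 250.0 = 24.06 t
  ZnO: 6.420% × 250.0 = 16.05 t
  SrO: 2.821% × 250.0 = 7.052 t
Oxide-by-oxide audit using the reported weights, versus the basis set out (target by target, the sums agree modulo rounding of the values):
  MgO: 128.6·0.3162 + 48.61·0.4764 = 63.82 t (target 63.82 t)
  SiO2: 128.6·0.6340 + 35.68·0.3246 = 93.11 t (target 93.12 t)
  TiO2: 46.34·0.9900 = 45.88 t (target 45.88 t)
  ZrO2: 35.68·0.6744 = 24.06 t (target 24.06 t)
  ZnO: 16.08·0.9980 = 16.05 t (target 16.05 t)
  SrO: 10.12·0.6969 = 7.053 t (target 7.052 t)
Mass balance on the glass: net batch after ignition = 250.0 t (per-oxide target masses sum to 250.0 t; stated basis 250.0 t — differing by rounding only).
Summing the batch: Σ batch = 285.4 t; LOI loss = Σ batch·LOI = 35.46 t; yield: glass divided by total = 87.58%.

Revised batch per 250.0 t melt:
  TiO2: 46.34 t
  Zinc oxide: 16.08 t
  Strontium carbonate: 10.12 t
  Talc: 128.6 t
  Zircon sand: 35.68 t
  Magnesite: 48.61 t
Total batch = 285.4 t; LOI loss = 35.46 t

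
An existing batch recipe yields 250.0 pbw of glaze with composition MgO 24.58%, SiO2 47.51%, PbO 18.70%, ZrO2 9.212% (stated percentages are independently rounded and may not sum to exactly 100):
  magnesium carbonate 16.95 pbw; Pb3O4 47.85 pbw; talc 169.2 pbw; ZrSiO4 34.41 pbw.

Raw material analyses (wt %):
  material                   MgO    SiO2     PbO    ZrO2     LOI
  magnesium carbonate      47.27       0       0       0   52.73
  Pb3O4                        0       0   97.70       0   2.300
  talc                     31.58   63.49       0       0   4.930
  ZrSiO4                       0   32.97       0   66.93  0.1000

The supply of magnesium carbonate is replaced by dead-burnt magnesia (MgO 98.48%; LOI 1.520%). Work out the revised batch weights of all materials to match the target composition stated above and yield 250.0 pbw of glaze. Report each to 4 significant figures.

Mid-chain values are printed rounded to 4 significant digits on the page. Every computation maintains full precision all the way through. A single rounding produces every reported value; all derived quantities (the totals, net glass mass, yield, LOI, four oxide percentages) are re-derived at full float precision starting from the weights on 250.0 pbw of glass, as set out in the question or the answer.
Target masses of each oxide per 250.0 pbw glaze:
  MgO: 24.58% × 250.0 = 61.45 pbw
  SiO2: 47.51% × 250.0 = 118.8 pbw
  PbO: 18.70% × 250.0 = 46.75 pbw
  ZrO2: 9.212% × 250.0 = 23.03 pbw
Verifying the oxide balance per the reported batch figures, under the basis named above (summed amounts equal target values exact up to rounding of places):
  MgO: 8.138·0.9848 + 169.2·0.3158 = 61.45 pbw (target 61.45 pbw)
  SiO2: 169.2·0.6349 + 34.41·0.3297 = 118.8 pbw (target 118.8 pbw)
  PbO: 47.85·0.9770 = 46.75 pbw (target 46.75 pbw)
  ZrO2: 34.41·0.6693 = 23.03 pbw (target 23.03 pbw)
Glass mass check: Σ batch − LOI loss = 250.0 pbw (per-oxide target masses sum to 250.0 pbw; basis as stated: 250.0 pbw — any gap is answer rounding).
Batch total: Σ batch = 259.6 pbw; ignition loss, Σ(batch × LOI) = 9.600 pbw; yield: glass divided by total = 96.30%.

Revised batch per 250.0 pbw glaze:
  dead-burnt magnesia: 8.138 pbw
  Pb3O4: 47.85 pbw
  talc: 169.2 pbw
  ZrSiO4: 34.41 pbw
Total batch = 259.6 pbw; LOI loss = 9.600 pbw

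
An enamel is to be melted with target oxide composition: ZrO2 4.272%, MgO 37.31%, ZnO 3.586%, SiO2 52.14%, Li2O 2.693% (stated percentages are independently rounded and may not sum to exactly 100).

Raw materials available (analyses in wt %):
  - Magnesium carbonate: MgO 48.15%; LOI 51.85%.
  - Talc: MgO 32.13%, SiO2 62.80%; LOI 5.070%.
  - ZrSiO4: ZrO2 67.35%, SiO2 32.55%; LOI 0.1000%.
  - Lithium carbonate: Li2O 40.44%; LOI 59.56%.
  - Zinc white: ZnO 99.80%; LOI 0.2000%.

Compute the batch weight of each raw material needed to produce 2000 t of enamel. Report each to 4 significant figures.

The intermediate values are printed with 4-significant-digit rounding within the worked lines. The working math maintains full float precision through every step — a single rounding finalizes every reported value — all derived quantities are recomputed in full precision (LOI, glass mass, five oxide percentages, the totals, yield) from the batch weights per 2000 t of glass as written in question or answer.
Per-oxide target masses for 2000 t enamel:
  ZrO2: 4.272% × 2000 = 85.44 t
  MgO: 37.31% × 2000 = 746.2 t
  ZnO: 3.586% × 2000 = 71.72 t
  SiO2: 52.14% × 2000 = 1043 t
  Li2O: 2.693% × 2000 = 53.86 t
Oxide-by-oxide audit with the batch weights as given, per the basis as stated (target by target, the sums agree net of answer rounding effects):
  ZrO2: 126.9·0.6735 = 85.47 t (target 85.44 t)
  MgO: 485.6·0.4815 + 1595·0.3213 = 746.3 t (target 746.2 t)
  ZnO: 71.86·0.9980 = 71.72 t (target 71.72 t)
  SiO2: 1595·0.6280 + 126.9·0.3255 = 1043 t (target 1043 t)
  Li2O: 133.2·0.4044 = 53.87 t (target 53.86 t)
Consistency of the glass mass: batch total minus LOI = 2000 t (the targets, summed, come to 2000 t; versus the stated basis of 2000 t — a pure rounding effect).
Summing the batch: Σ batch = 2413 t; the LOI term Σ batch·LOI equals 412.3 t; glass ÷ batch gives a yield of 82.91%.

Batch per 2000 t enamel:
  Magnesium carbonate: 485.6 t
  Talc: 1595 t
  ZrSiO4: 126.9 t
  Lithium carbonate: 133.2 t
  Zinc white: 71.86 t
Total batch = 2413 t; LOI loss = 412.3 t; yield = 82.91%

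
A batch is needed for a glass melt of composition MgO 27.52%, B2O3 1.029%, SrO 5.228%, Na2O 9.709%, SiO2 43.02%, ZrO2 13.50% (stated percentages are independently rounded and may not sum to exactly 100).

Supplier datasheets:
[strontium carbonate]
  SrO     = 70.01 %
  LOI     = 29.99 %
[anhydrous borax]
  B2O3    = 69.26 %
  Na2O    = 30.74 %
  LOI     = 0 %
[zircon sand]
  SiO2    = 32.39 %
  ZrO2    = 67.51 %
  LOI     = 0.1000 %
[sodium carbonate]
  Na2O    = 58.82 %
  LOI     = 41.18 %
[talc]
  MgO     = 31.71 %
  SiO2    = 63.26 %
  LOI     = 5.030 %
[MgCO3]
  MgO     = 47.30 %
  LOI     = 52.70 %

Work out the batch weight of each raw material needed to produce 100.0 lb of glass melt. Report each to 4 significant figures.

In-progress results are printed with 4-significant-digit rounding in the printout — full precision is carried at all times — every reported figure is rounded just once; derived quantities, including the totals, LOI, yield, six oxide percentages, glass mass, are computed using the weight values per 100.0 lb of glass at full float precision, as given in the problem or the answer.
Target oxide masses per 100.0 lb glass melt:
  MgO: 27.52% × 100.0 = 27.52 lb
  B2O3: 1.029% × 100.0 = 1.029 lb
  SrO: 5.228% × 100.0 = 5.228 lb
  Na2O: 9.709% × 100.0 = 9.709 lb
  SiO2: 43.02% × 100.0 = 43.02 lb
  ZrO2: 13.50% × 100.0 = 13.50 lb
Checking each oxide sum per the reported batch figures, for the quoted basis mass (target by target, the sums agree modulo rounding of the values):
  MgO: 57.77·0.3171 + 19.46·0.4730 = 27.52 lb (target 27.52 lb)
  B2O3: 1.486·0.6926 = 1.029 lb (target 1.029 lb)
  SrO: 7.468·0.7001 = 5.228 lb (target 5.228 lb)
  Na2O: 1.486·0.3074 + 15.73·0.5882 = 9.709 lb (target 9.709 lb)
  SiO2: 20.00·0.3239 + 57.77·0.6326 = 43.02 lb (target 43.02 lb)
  ZrO2: 20.00·0.6751 = 13.50 lb (target 13.50 lb)
Glass mass check: batch total minus LOI = 100.0 lb (the Σ of target masses is 100.0 lb; against the stated basis, 100.0 lb — rounding explains the deltas).
Batch total: Σ batch = 121.9 lb; the LOI term Σ batch·LOI equals 21.90 lb; as yield: glass ÷ batch → 82.04%.

Batch per 100.0 lb glass melt:
  strontium carbonate: 7.468 lb
  anhydrous borax: 1.486 lb
  zircon sand: 20.00 lb
  sodium carbonate: 15.73 lb
  talc: 57.77 lb
  MgCO3: 19.46 lb
Total batch = 121.9 lb; LOI loss = 21.90 lb; yield = 82.04%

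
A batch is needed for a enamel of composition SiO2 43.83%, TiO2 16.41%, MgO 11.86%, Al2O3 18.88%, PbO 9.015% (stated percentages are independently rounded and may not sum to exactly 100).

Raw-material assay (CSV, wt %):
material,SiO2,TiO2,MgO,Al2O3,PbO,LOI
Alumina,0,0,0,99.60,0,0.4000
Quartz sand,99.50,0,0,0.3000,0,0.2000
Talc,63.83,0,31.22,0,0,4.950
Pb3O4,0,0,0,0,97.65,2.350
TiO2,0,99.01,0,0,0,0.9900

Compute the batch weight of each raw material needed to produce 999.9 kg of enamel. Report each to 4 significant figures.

Batch per 999.9 kg enamel:
  Alumina: 188.9 kg
  Quartz sand: 196.8 kg
  Talc: 379.8 kg
  Pb3O4: 92.31 kg
  TiO2: 165.7 kg
Total batch = 1024 kg; LOI loss = 23.76 kg; yield = 97.68%

Every computation keeps exact precision all the way through — in-progress results are displayed rounded to four significant digits in the working — every reported value takes a single rounding. All derived quantities, including glass mass, yield, ignition loss, the five compositions, totals, are recomputed from the weighed amounts per 999.9 kg of glass in full precision, as quoted within the problem or answer text.
Oxide-by-oxide targets in 999.9 kg enamel:
  SiO2: 43.83% × 999.9 = 438.3 kg
  TiO2: 16.41% × 999.9 = 164.1 kg
  MgO: 11.86% × 999.9 = 118.6 kg
  Al2O3: 18.88% × 999.9 = 188.8 kg
  PbO: 9.015% × 999.9 = 90.14 kg
Checking each oxide sum per the reported batch figures, against the basis in use (each sum matches its target mass net of answer rounding effects):
  SiO2: 196.8·0.9950 + 379.8·0.6383 = 438.2 kg (target 438.3 kg)
  TiO2: 165.7·0.9901 = 164.1 kg (target 164.1 kg)
  MgO: 379.8·0.3122 = 118.6 kg (target 118.6 kg)
  Al2O3: 188.9·0.9960 + 196.8·0.003000 = 188.7 kg (target 188.8 kg)
  PbO: 92.31·0.9765 = 90.14 kg (target 90.14 kg)
Glass mass check: the batch minus its LOI: 999.8 kg (per-oxide target masses sum to 999.9 kg; with the basis standing at 999.9 kg — rounding explains the deltas).
Adding the batch up: Σ batch = 1024 kg; LOI loss = Σ batch·LOI = 23.76 kg; glass ÷ batch gives a yield of 97.68%.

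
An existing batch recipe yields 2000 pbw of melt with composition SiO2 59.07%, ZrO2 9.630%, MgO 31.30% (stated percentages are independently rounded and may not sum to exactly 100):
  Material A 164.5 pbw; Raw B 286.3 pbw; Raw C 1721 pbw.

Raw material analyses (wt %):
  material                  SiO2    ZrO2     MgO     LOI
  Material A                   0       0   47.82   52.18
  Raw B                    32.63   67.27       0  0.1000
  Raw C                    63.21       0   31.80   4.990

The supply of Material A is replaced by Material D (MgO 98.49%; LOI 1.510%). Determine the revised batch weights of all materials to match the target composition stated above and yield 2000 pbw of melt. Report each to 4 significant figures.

Each numeric step carries exact precision from start to finish; mid-chain values are shown, rounded to four significant figures, on the page. A single rounding finalizes every reported number. All derived quantities, including yield, ignition loss, totals, net glass mass, the three compositions, are carried using the weight values on 2000 pbw of glass in exact precision, as quoted within the problem or the answer.
Target masses of each oxide per 2000 pbw melt:
  SiO2: 59.07% × 2000 = 1181 pbw
  ZrO2: 9.630% × 2000 = 192.6 pbw
  MgO: 31.30% × 2000 = 626.0 pbw
Mass-balance tally per oxide using the reported weights, on the stated basis (each sum matches its target mass up to rounding of the answer):
  SiO2: 286.3·0.3263 + 1721·0.6321 = 1181 pbw (target 1181 pbw)
  ZrO2: 286.3·0.6727 = 192.6 pbw (target 192.6 pbw)
  MgO: 79.86·0.9849 + 1721·0.3180 = 625.9 pbw (target 626.0 pbw)
Glass-mass bookkeeping: total batch − LOI = 2000 pbw (per-oxide target masses sum to 2000 pbw; against the stated basis, 2000 pbw — differing by rounding only).
Whole-batch sum: Σ batch = 2087 pbw; ignition loss, Σ(batch × LOI) = 87.37 pbw; yield, glass over the total, = 95.81%.

Revised batch per 2000 pbw melt:
  Material D: 79.86 pbw
  Raw B: 286.3 pbw
  Raw C: 1721 pbw
Total batch = 2087 pbw; LOI loss = 87.37 pbw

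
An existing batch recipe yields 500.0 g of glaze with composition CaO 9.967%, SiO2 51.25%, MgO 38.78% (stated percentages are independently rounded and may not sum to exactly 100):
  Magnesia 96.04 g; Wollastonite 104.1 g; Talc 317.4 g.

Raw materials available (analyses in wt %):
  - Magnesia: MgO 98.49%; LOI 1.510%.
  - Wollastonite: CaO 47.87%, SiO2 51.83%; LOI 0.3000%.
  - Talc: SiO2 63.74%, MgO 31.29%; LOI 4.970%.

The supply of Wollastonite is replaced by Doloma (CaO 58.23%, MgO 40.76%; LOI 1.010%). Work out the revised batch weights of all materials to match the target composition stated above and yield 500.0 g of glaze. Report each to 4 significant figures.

In-progress results are rounded off to 4 significant digits when displayed. The whole derivation carries full float precision from first step to last; every reported result takes just one rounding. Derived quantities (ignition loss, net glass mass, the three compositions, yield, totals) are recomputed from the batch weights per 500.0 g of glass in full precision exactly as shown in the problem or the answer.
Target oxide masses per 500.0 g glaze:
  CaO: 9.967% × 500.0 = 49.84 g
  SiO2: 51.25% × 500.0 = 256.2 g
  MgO: 38.78% × 500.0 = 193.9 g
Sums-versus-targets review given the weights on record, versus the basis set out (sums match the target masses exact up to rounding of places):
  CaO: 85.58·0.5823 = 49.83 g (target 49.84 g)
  SiO2: 402.0·0.6374 = 256.2 g (target 256.2 g)
  MgO: 33.73·0.9849 + 85.58·0.4076 + 402.0·0.3129 = 193.9 g (target 193.9 g)
Consistency of the glass mass: total batch − LOI = 500.0 g (oxide target masses add up to 500.0 g; with the basis standing at 500.0 g — gaps are rounding artifacts).
Whole-batch sum: Σ batch = 521.3 g; ignition loss, Σ(batch × LOI) = 21.35 g; as yield: glass ÷ batch → 95.90%.

Revised batch per 500.0 g glaze:
  Magnesia: 33.73 g
  Doloma: 85.58 g
  Talc: 402.0 g
Total batch = 521.3 g; LOI loss = 21.35 g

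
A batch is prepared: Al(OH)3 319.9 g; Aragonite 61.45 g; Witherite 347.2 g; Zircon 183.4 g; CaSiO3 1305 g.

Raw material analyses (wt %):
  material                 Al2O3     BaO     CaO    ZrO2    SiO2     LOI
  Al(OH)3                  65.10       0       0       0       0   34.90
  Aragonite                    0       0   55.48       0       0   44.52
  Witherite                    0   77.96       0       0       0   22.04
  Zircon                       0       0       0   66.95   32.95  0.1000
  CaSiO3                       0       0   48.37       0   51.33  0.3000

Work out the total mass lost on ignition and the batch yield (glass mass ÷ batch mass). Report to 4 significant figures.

Values along the way are displayed, with 4-significant-figure rounding, in the printout. The working math carries full precision at each step; a single rounding produces each reported figure — derived quantities (net glass mass, yield, the totals, five oxide percentages, ignition loss) are rebuilt from the batch weights on 1997 g of glass at full float precision as they appear in the problem or the answer.
Ignition loss by material:
  Al(OH)3: 319.9 × 0.3490 = 111.6 g
  Aragonite: 61.45 × 0.4452 = 27.36 g
  Witherite: 347.2 × 0.2204 = 76.52 g
  Zircon: 183.4 × 0.001000 = 0.1834 g
  CaSiO3: 1305 × 0.003000 = 3.915 g
Total LOI = 219.6 g
Glass = batch − LOI = 2217 − 219.6 = 1997 g

LOI loss = 219.6 g; glass = 1997 g; yield = 90.09%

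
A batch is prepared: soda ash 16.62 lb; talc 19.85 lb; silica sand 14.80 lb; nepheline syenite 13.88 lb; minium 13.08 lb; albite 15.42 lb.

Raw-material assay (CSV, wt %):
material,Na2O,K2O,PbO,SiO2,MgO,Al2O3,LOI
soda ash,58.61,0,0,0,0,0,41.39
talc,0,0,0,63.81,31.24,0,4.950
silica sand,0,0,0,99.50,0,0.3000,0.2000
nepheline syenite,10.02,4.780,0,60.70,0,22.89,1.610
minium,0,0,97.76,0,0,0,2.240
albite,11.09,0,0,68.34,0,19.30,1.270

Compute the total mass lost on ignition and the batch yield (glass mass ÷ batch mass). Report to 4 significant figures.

Intermediates are printed rounded off to 4 significant digits between the steps — the whole derivation holds full float precision through every step — each reported figure receives exactly one rounding — derived quantities are carried from the batch weights per 85.05 lb of glass in exact precision (the yield, the six compositions, LOI, glass mass, the totals) as they appear in question or answer.
Each material's LOI contribution:
  soda ash: 16.62 × 0.4139 = 6.879 lb
  talc: 19.85 × 0.04950 = 0.9826 lb
  silica sand: 14.80 × 0.002000 = 0.02960 lb
  nepheline syenite: 13.88 × 0.01610 = 0.2235 lb
  minium: 13.08 × 0.02240 = 0.2930 lb
  albite: 15.42 × 0.01270 = 0.1958 lb
Total LOI = 8.603 lb
Glass = batch − LOI = 93.65 − 8.603 = 85.05 lb

LOI loss = 8.603 lb; glass = 85.05 lb; yield = 90.81%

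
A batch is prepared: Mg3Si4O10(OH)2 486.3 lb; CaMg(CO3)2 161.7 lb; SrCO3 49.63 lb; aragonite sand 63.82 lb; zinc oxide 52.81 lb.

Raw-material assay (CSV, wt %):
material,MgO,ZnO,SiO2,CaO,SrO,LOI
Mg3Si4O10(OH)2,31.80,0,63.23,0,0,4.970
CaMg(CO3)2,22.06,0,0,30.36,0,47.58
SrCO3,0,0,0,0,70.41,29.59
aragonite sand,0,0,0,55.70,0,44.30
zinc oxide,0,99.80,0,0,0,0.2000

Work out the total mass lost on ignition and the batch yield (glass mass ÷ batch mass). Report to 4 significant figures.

LOI loss = 144.2 lb; glass = 670.1 lb; yield = 82.29%

Exact precision is carried from first step to last. Values along the way are displayed (rounded to 4 significant figures) as written; each reported figure includes exactly one rounding — the derived quantities, which include LOI, five oxide percentages, totals, yield, net glass mass, are rebuilt at full precision, as quoted within problem or answer, using the weight values for 670.1 lb of glass.
LOI of each material in turn:
  Mg3Si4O10(OH)2: 486.3 × 0.04970 = 24.17 lb
  CaMg(CO3)2: 161.7 × 0.4758 = 76.94 lb
  SrCO3: 49.63 × 0.2959 = 14.69 lb
  aragonite sand: 63.82 × 0.4430 = 28.27 lb
  zinc oxide: 52.81 × 0.002000 = 0.1056 lb
Total LOI = 144.2 lb
Glass = batch − LOI = 814.3 − 144.2 = 670.1 lb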